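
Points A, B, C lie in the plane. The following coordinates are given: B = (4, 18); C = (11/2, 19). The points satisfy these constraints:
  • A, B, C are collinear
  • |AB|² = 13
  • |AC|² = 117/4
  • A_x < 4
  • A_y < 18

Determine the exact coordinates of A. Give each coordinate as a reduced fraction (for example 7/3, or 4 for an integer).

1. A_x = 1  [[A, B, C are collinear ⇒ -1x+3/2y-23=0] ∩ [|A−(4, 18)|²=13]]
2. A_y = 16  [[A, B, C are collinear ⇒ -1x+3/2y-23=0] ∩ [|A−(4, 18)|²=13]]
   so A = (1, 16)

A = (1, 16)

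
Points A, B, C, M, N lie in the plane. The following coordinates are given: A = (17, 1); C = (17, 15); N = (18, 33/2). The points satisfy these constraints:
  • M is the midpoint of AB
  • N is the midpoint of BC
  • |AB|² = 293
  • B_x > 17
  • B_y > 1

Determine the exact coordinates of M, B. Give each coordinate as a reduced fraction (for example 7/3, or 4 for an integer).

1. B_x = 19  [B = 2·N−C = 2·(18, 33/2)−(17, 15)]
2. B_y = 18  [B = 2·N−C = 2·(18, 33/2)−(17, 15)]
   so B = (19, 18)
3. M_x = 18  [2·M = A+B = (17, 1)+(19, 18)]
4. M_y = 19/2  [2·M = A+B = (17, 1)+(19, 18)]
   so M = (18, 19/2)

M = (18, 19/2)
B = (19, 18)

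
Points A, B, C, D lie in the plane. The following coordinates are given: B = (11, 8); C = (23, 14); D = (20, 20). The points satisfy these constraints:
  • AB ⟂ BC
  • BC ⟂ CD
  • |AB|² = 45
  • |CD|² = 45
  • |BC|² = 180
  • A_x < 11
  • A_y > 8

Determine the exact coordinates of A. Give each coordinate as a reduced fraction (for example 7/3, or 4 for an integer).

1. A_x = 8  [[AB ⟂ BC ⇒ -12x-6y+180=0] ∩ [|A−(11, 8)|²=45]]
2. A_y = 14  [[AB ⟂ BC ⇒ -12x-6y+180=0] ∩ [|A−(11, 8)|²=45]]
   so A = (8, 14)

A = (8, 14)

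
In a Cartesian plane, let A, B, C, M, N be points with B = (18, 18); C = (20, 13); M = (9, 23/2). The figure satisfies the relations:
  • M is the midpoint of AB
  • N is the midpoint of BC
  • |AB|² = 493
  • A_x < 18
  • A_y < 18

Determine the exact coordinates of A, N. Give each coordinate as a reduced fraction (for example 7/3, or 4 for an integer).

A = (0, 5)
N = (19, 31/2)

1. A_x = 0  [A = 2·M−B = 2·(9, 23/2)−(18, 18)]
2. A_y = 5  [A = 2·M−B = 2·(9, 23/2)−(18, 18)]
   so A = (0, 5)
3. N_x = 19  [2·N = B+C = (18, 18)+(20, 13)]
4. N_y = 31/2  [2·N = B+C = (18, 18)+(20, 13)]
   so N = (19, 31/2)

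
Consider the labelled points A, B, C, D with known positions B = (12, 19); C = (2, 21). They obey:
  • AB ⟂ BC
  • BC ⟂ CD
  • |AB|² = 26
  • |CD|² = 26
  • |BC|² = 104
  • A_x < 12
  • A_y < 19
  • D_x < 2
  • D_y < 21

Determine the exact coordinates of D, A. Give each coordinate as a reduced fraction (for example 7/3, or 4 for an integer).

1. D_x = 1  [[BC ⟂ CD ⇒ -10x+2y-22=0] ∩ [|D−(2, 21)|²=26]]
2. D_y = 16  [[BC ⟂ CD ⇒ -10x+2y-22=0] ∩ [|D−(2, 21)|²=26]]
   so D = (1, 16)
3. A_x = 11  [[AB ⟂ BC ⇒ 10x-2y-82=0] ∩ [|A−(12, 19)|²=26]]
4. A_y = 14  [[AB ⟂ BC ⇒ 10x-2y-82=0] ∩ [|A−(12, 19)|²=26]]
   so A = (11, 14)

D = (1, 16)
A = (11, 14)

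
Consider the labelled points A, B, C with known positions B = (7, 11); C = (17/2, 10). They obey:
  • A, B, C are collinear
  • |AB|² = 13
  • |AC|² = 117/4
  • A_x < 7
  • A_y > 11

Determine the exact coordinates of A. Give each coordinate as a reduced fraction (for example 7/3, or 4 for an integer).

A = (4, 13)

1. A_x = 4  [[A, B, C are collinear ⇒ 1x+3/2y-47/2=0] ∩ [|A−(7, 11)|²=13]]
2. A_y = 13  [[A, B, C are collinear ⇒ 1x+3/2y-47/2=0] ∩ [|A−(7, 11)|²=13]]
   so A = (4, 13)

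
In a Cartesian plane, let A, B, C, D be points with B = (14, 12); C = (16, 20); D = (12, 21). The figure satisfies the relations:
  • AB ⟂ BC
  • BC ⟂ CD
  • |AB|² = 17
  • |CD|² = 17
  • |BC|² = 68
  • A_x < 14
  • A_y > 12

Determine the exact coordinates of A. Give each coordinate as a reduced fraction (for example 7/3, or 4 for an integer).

A = (10, 13)

1. A_x = 10  [[AB ⟂ BC ⇒ -2x-8y+124=0] ∩ [|A−(14, 12)|²=17]]
2. A_y = 13  [[AB ⟂ BC ⇒ -2x-8y+124=0] ∩ [|A−(14, 12)|²=17]]
   so A = (10, 13)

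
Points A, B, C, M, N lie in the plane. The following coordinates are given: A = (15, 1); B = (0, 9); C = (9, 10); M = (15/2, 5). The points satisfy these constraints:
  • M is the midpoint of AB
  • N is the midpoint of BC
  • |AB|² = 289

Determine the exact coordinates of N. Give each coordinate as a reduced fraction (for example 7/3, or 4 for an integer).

N = (9/2, 19/2)

1. N_x = 9/2  [2·N = B+C = (0, 9)+(9, 10)]
2. N_y = 19/2  [2·N = B+C = (0, 9)+(9, 10)]
   so N = (9/2, 19/2)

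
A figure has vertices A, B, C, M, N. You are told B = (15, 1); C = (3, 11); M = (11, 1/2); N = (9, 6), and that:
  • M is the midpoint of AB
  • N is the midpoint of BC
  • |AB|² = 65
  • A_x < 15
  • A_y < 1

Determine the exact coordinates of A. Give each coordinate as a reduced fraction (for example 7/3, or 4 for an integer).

1. A_x = 7  [A = 2·M−B = 2·(11, 1/2)−(15, 1)]
2. A_y = 0  [A = 2·M−B = 2·(11, 1/2)−(15, 1)]
   so A = (7, 0)

A = (7, 0)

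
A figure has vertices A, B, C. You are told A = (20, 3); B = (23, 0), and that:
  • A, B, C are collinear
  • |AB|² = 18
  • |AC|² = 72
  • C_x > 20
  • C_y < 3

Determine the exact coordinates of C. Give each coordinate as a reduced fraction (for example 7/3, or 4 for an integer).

1. C_x = 26  [[A, B, C are collinear ⇒ 3x+3y-69=0] ∩ [|C−(20, 3)|²=72]]
2. C_y = -3  [[A, B, C are collinear ⇒ 3x+3y-69=0] ∩ [|C−(20, 3)|²=72]]
   so C = (26, -3)

C = (26, -3)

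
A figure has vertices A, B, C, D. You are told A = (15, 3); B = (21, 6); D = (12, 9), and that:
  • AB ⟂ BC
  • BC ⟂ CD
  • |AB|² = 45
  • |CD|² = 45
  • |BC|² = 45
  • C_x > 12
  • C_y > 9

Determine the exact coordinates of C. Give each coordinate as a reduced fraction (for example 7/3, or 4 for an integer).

C = (18, 12)

1. C_x = 18  [[AB ⟂ BC ⇒ 6x+3y-144=0] ∩ [|C−(12, 9)|²=45]]
2. C_y = 12  [[AB ⟂ BC ⇒ 6x+3y-144=0] ∩ [|C−(12, 9)|²=45]]
   so C = (18, 12)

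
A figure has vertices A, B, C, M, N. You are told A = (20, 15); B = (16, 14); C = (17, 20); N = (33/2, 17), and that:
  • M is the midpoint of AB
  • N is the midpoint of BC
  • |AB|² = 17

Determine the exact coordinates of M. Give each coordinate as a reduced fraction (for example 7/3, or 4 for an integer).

1. M_x = 18  [2·M = A+B = (20, 15)+(16, 14)]
2. M_y = 29/2  [2·M = A+B = (20, 15)+(16, 14)]
   so M = (18, 29/2)

M = (18, 29/2)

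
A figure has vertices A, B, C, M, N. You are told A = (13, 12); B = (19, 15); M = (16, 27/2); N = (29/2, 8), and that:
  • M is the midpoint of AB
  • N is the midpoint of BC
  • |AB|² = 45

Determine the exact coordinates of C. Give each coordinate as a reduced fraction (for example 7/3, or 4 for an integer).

1. C_x = 10  [C = 2·N−B = 2·(29/2, 8)−(19, 15)]
2. C_y = 1  [C = 2·N−B = 2·(29/2, 8)−(19, 15)]
   so C = (10, 1)

C = (10, 1)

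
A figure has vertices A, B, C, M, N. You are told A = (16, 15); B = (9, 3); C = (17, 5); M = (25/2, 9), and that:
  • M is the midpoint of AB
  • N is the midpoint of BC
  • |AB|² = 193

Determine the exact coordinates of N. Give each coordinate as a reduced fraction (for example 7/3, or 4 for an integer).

1. N_x = 13  [2·N = B+C = (9, 3)+(17, 5)]
2. N_y = 4  [2·N = B+C = (9, 3)+(17, 5)]
   so N = (13, 4)

N = (13, 4)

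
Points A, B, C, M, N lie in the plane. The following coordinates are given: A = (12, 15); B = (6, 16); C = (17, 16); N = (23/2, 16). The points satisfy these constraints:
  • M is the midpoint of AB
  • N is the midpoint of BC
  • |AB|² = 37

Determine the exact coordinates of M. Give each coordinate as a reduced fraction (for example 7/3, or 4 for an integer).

1. M_x = 9  [2·M = A+B = (12, 15)+(6, 16)]
2. M_y = 31/2  [2·M = A+B = (12, 15)+(6, 16)]
   so M = (9, 31/2)

M = (9, 31/2)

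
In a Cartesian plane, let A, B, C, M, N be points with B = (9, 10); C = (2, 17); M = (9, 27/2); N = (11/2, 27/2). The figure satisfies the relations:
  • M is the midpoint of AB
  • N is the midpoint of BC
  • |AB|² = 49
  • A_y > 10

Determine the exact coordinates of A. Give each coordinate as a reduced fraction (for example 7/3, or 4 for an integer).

1. A_x = 9  [A = 2·M−B = 2·(9, 27/2)−(9, 10)]
2. A_y = 17  [A = 2·M−B = 2·(9, 27/2)−(9, 10)]
   so A = (9, 17)

A = (9, 17)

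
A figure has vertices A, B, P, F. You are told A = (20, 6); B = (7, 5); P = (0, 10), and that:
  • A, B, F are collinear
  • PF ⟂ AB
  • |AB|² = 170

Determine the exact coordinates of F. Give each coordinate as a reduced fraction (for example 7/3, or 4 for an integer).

1. F_x = 36/85  [[A, B, F are collinear ⇒ 1x-13y+58=0] ∩ [PF ⟂ AB ⇒ -13x-1y+10=0]]
2. F_y = 382/85  [[A, B, F are collinear ⇒ 1x-13y+58=0] ∩ [PF ⟂ AB ⇒ -13x-1y+10=0]]
   so F = (36/85, 382/85)

F = (36/85, 382/85)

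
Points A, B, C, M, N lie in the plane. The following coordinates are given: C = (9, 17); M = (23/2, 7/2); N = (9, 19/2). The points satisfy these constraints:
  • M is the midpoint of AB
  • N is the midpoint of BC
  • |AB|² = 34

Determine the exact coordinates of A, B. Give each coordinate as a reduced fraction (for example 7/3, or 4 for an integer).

A = (14, 5)
B = (9, 2)

1. B_x = 9  [B = 2·N−C = 2·(9, 19/2)−(9, 17)]
2. B_y = 2  [B = 2·N−C = 2·(9, 19/2)−(9, 17)]
   so B = (9, 2)
3. A_x = 14  [A = 2·M−B = 2·(23/2, 7/2)−(9, 2)]
4. A_y = 5  [A = 2·M−B = 2·(23/2, 7/2)−(9, 2)]
   so A = (14, 5)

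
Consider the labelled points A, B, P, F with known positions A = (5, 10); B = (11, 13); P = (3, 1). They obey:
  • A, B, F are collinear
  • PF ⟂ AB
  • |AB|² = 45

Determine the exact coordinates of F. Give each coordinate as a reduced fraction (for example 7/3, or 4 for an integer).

1. F_x = -1/5  [[A, B, F are collinear ⇒ -3x+6y-45=0] ∩ [PF ⟂ AB ⇒ 6x+3y-21=0]]
2. F_y = 37/5  [[A, B, F are collinear ⇒ -3x+6y-45=0] ∩ [PF ⟂ AB ⇒ 6x+3y-21=0]]
   so F = (-1/5, 37/5)

F = (-1/5, 37/5)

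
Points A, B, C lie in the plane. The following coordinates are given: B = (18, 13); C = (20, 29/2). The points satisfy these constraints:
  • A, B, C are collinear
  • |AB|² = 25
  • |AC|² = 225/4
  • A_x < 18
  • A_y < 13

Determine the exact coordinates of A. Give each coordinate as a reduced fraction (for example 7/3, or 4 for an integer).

A = (14, 10)

1. A_x = 14  [[A, B, C are collinear ⇒ -3/2x+2y+1=0] ∩ [|A−(18, 13)|²=25]]
2. A_y = 10  [[A, B, C are collinear ⇒ -3/2x+2y+1=0] ∩ [|A−(18, 13)|²=25]]
   so A = (14, 10)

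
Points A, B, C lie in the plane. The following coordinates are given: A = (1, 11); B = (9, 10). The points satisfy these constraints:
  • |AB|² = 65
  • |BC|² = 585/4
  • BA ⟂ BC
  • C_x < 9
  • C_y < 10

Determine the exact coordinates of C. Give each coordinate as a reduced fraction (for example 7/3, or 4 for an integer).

C = (15/2, -2)

1. C_x = 15/2  [[BA ⟂ BC ⇒ -8x+1y+62=0] ∩ [|C−(9, 10)|²=585/4]]
2. C_y = -2  [[BA ⟂ BC ⇒ -8x+1y+62=0] ∩ [|C−(9, 10)|²=585/4]]
   so C = (15/2, -2)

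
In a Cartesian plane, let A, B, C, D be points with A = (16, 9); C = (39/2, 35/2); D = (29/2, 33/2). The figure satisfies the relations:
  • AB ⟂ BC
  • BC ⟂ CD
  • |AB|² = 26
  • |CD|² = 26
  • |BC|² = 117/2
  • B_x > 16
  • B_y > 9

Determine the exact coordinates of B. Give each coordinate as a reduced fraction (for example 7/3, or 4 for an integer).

B = (21, 10)

1. B_x = 21  [[BC ⟂ CD ⇒ 5x+1y-115=0] ∩ [|B−(16, 9)|²=26]]
2. B_y = 10  [[BC ⟂ CD ⇒ 5x+1y-115=0] ∩ [|B−(16, 9)|²=26]]
   so B = (21, 10)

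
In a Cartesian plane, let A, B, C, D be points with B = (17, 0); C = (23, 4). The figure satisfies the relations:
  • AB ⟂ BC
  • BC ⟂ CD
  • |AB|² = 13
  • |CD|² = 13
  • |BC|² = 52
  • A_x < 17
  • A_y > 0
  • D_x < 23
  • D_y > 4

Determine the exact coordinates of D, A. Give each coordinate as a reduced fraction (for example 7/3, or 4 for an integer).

1. D_x = 21  [[BC ⟂ CD ⇒ 6x+4y-154=0] ∩ [|D−(23, 4)|²=13]]
2. D_y = 7  [[BC ⟂ CD ⇒ 6x+4y-154=0] ∩ [|D−(23, 4)|²=13]]
   so D = (21, 7)
3. A_x = 15  [[AB ⟂ BC ⇒ -6x-4y+102=0] ∩ [|A−(17, 0)|²=13]]
4. A_y = 3  [[AB ⟂ BC ⇒ -6x-4y+102=0] ∩ [|A−(17, 0)|²=13]]
   so A = (15, 3)

D = (21, 7)
A = (15, 3)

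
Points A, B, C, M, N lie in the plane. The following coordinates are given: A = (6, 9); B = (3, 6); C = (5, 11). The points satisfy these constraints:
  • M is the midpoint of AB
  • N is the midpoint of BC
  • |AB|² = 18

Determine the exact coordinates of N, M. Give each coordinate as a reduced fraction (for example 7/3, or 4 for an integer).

N = (4, 17/2)
M = (9/2, 15/2)

1. M_x = 9/2  [2·M = A+B = (6, 9)+(3, 6)]
2. M_y = 15/2  [2·M = A+B = (6, 9)+(3, 6)]
   so M = (9/2, 15/2)
3. N_x = 4  [2·N = B+C = (3, 6)+(5, 11)]
4. N_y = 17/2  [2·N = B+C = (3, 6)+(5, 11)]
   so N = (4, 17/2)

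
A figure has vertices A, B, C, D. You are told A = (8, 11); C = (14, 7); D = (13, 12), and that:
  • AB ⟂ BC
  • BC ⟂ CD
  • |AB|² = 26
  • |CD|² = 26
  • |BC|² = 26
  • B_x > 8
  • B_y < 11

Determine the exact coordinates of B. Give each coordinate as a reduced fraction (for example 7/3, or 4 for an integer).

1. B_x = 9  [[BC ⟂ CD ⇒ 1x-5y+21=0] ∩ [|B−(8, 11)|²=26]]
2. B_y = 6  [[BC ⟂ CD ⇒ 1x-5y+21=0] ∩ [|B−(8, 11)|²=26]]
   so B = (9, 6)

B = (9, 6)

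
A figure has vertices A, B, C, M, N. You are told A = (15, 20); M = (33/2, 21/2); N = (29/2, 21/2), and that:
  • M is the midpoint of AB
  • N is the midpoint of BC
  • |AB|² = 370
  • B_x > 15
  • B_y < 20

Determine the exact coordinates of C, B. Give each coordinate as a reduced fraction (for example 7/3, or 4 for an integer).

1. B_x = 18  [B = 2·M−A = 2·(33/2, 21/2)−(15, 20)]
2. B_y = 1  [B = 2·M−A = 2·(33/2, 21/2)−(15, 20)]
   so B = (18, 1)
3. C_x = 11  [C = 2·N−B = 2·(29/2, 21/2)−(18, 1)]
4. C_y = 20  [C = 2·N−B = 2·(29/2, 21/2)−(18, 1)]
   so C = (11, 20)

C = (11, 20)
B = (18, 1)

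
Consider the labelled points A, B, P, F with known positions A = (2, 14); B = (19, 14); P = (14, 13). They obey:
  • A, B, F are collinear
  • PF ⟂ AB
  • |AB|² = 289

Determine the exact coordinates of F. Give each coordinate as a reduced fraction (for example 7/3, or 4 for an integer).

F = (14, 14)

1. F_x = 14  [[A, B, F are collinear ⇒ 17y-238=0] ∩ [PF ⟂ AB ⇒ 17x-238=0]]
2. F_y = 14  [[A, B, F are collinear ⇒ 17y-238=0] ∩ [PF ⟂ AB ⇒ 17x-238=0]]
   so F = (14, 14)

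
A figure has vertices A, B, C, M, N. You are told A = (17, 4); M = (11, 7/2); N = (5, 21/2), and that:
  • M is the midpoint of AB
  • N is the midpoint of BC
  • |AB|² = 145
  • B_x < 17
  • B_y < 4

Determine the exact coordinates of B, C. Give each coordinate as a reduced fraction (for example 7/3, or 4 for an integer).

1. B_x = 5  [B = 2·M−A = 2·(11, 7/2)−(17, 4)]
2. B_y = 3  [B = 2·M−A = 2·(11, 7/2)−(17, 4)]
   so B = (5, 3)
3. C_x = 5  [C = 2·N−B = 2·(5, 21/2)−(5, 3)]
4. C_y = 18  [C = 2·N−B = 2·(5, 21/2)−(5, 3)]
   so C = (5, 18)

B = (5, 3)
C = (5, 18)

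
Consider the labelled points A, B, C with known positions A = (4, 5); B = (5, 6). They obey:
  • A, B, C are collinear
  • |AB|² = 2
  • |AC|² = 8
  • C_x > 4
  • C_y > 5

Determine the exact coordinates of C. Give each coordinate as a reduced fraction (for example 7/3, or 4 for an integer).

C = (6, 7)

1. C_x = 6  [[A, B, C are collinear ⇒ -1x+1y-1=0] ∩ [|C−(4, 5)|²=8]]
2. C_y = 7  [[A, B, C are collinear ⇒ -1x+1y-1=0] ∩ [|C−(4, 5)|²=8]]
   so C = (6, 7)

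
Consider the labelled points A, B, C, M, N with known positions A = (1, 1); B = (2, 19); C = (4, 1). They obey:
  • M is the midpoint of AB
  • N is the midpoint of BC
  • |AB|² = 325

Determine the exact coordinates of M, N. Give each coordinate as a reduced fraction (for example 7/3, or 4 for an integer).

M = (3/2, 10)
N = (3, 10)

1. M_x = 3/2  [2·M = A+B = (1, 1)+(2, 19)]
2. M_y = 10  [2·M = A+B = (1, 1)+(2, 19)]
   so M = (3/2, 10)
3. N_x = 3  [2·N = B+C = (2, 19)+(4, 1)]
4. N_y = 10  [2·N = B+C = (2, 19)+(4, 1)]
   so N = (3, 10)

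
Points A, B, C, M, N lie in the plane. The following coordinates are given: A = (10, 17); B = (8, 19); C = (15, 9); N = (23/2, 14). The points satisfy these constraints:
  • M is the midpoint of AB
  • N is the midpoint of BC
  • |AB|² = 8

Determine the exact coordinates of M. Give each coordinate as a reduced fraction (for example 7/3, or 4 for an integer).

M = (9, 18)

1. M_x = 9  [2·M = A+B = (10, 17)+(8, 19)]
2. M_y = 18  [2·M = A+B = (10, 17)+(8, 19)]
   so M = (9, 18)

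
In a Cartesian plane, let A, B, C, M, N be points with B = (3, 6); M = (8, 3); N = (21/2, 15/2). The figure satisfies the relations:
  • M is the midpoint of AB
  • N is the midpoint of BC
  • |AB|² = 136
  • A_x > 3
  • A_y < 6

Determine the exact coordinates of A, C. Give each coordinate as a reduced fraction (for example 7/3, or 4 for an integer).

A = (13, 0)
C = (18, 9)

1. A_x = 13  [A = 2·M−B = 2·(8, 3)−(3, 6)]
2. A_y = 0  [A = 2·M−B = 2·(8, 3)−(3, 6)]
   so A = (13, 0)
3. C_x = 18  [C = 2·N−B = 2·(21/2, 15/2)−(3, 6)]
4. C_y = 9  [C = 2·N−B = 2·(21/2, 15/2)−(3, 6)]
   so C = (18, 9)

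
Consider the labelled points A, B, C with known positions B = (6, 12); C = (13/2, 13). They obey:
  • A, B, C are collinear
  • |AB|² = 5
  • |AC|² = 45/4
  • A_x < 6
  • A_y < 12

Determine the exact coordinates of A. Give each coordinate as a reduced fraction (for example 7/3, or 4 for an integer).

A = (5, 10)

1. A_x = 5  [[A, B, C are collinear ⇒ -1x+1/2y=0] ∩ [|A−(6, 12)|²=5]]
2. A_y = 10  [[A, B, C are collinear ⇒ -1x+1/2y=0] ∩ [|A−(6, 12)|²=5]]
   so A = (5, 10)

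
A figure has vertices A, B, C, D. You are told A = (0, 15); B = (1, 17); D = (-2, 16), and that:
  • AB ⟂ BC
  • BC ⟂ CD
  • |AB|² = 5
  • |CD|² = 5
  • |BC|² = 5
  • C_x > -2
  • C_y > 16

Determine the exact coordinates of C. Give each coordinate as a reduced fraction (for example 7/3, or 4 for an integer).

1. C_x = -1  [[AB ⟂ BC ⇒ 1x+2y-35=0] ∩ [|C−(-2, 16)|²=5]]
2. C_y = 18  [[AB ⟂ BC ⇒ 1x+2y-35=0] ∩ [|C−(-2, 16)|²=5]]
   so C = (-1, 18)

C = (-1, 18)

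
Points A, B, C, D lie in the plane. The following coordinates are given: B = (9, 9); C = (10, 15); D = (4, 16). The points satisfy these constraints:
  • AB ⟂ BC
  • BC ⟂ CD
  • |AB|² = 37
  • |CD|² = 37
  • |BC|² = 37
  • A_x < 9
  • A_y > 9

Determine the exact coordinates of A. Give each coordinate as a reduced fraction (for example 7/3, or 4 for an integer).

1. A_x = 3  [[AB ⟂ BC ⇒ -1x-6y+63=0] ∩ [|A−(9, 9)|²=37]]
2. A_y = 10  [[AB ⟂ BC ⇒ -1x-6y+63=0] ∩ [|A−(9, 9)|²=37]]
   so A = (3, 10)

A = (3, 10)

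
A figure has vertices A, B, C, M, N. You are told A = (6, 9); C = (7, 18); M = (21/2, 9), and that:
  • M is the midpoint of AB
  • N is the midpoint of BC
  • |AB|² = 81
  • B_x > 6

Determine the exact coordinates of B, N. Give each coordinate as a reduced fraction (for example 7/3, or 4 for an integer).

1. B_x = 15  [B = 2·M−A = 2·(21/2, 9)−(6, 9)]
2. B_y = 9  [B = 2·M−A = 2·(21/2, 9)−(6, 9)]
   so B = (15, 9)
3. N_x = 11  [2·N = B+C = (15, 9)+(7, 18)]
4. N_y = 27/2  [2·N = B+C = (15, 9)+(7, 18)]
   so N = (11, 27/2)

B = (15, 9)
N = (11, 27/2)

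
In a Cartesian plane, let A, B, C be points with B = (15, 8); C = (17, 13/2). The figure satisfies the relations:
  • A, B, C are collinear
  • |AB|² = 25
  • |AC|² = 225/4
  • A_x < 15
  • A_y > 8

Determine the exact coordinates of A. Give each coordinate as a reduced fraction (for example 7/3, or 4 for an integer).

A = (11, 11)

1. A_x = 11  [[A, B, C are collinear ⇒ 3/2x+2y-77/2=0] ∩ [|A−(15, 8)|²=25]]
2. A_y = 11  [[A, B, C are collinear ⇒ 3/2x+2y-77/2=0] ∩ [|A−(15, 8)|²=25]]
   so A = (11, 11)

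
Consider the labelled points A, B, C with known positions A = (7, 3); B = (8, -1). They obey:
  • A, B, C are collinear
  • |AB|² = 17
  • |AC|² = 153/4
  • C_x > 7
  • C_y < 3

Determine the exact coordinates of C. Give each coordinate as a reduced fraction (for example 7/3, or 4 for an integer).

1. C_x = 17/2  [[A, B, C are collinear ⇒ 4x+1y-31=0] ∩ [|C−(7, 3)|²=153/4]]
2. C_y = -3  [[A, B, C are collinear ⇒ 4x+1y-31=0] ∩ [|C−(7, 3)|²=153/4]]
   so C = (17/2, -3)

C = (17/2, -3)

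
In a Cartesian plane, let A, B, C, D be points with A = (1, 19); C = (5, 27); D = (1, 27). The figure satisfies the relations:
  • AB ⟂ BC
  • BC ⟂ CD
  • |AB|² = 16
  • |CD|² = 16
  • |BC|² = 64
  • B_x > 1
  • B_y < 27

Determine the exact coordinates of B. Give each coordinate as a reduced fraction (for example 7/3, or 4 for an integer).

B = (5, 19)

1. B_x = 5  [[BC ⟂ CD ⇒ 4x-20=0] ∩ [|B−(1, 19)|²=16]]
2. B_y = 19  [[BC ⟂ CD ⇒ 4x-20=0] ∩ [|B−(1, 19)|²=16]]
   so B = (5, 19)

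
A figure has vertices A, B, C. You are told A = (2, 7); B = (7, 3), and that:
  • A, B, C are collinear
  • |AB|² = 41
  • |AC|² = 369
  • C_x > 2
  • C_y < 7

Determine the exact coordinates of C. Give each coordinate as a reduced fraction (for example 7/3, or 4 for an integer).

C = (17, -5)

1. C_x = 17  [[A, B, C are collinear ⇒ 4x+5y-43=0] ∩ [|C−(2, 7)|²=369]]
2. C_y = -5  [[A, B, C are collinear ⇒ 4x+5y-43=0] ∩ [|C−(2, 7)|²=369]]
   so C = (17, -5)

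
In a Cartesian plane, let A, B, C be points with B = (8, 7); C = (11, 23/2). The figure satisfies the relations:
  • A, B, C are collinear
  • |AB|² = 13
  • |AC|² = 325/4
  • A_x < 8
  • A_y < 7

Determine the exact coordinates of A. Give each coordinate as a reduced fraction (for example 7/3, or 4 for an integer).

1. A_x = 6  [[A, B, C are collinear ⇒ -9/2x+3y+15=0] ∩ [|A−(8, 7)|²=13]]
2. A_y = 4  [[A, B, C are collinear ⇒ -9/2x+3y+15=0] ∩ [|A−(8, 7)|²=13]]
   so A = (6, 4)

A = (6, 4)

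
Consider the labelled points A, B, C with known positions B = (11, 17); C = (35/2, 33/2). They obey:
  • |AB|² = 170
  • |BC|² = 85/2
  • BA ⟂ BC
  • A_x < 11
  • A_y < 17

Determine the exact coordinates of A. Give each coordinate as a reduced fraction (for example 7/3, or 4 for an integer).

A = (10, 4)

1. A_x = 10  [[BA ⟂ BC ⇒ 13/2x-1/2y-63=0] ∩ [|A−(11, 17)|²=170]]
2. A_y = 4  [[BA ⟂ BC ⇒ 13/2x-1/2y-63=0] ∩ [|A−(11, 17)|²=170]]
   so A = (10, 4)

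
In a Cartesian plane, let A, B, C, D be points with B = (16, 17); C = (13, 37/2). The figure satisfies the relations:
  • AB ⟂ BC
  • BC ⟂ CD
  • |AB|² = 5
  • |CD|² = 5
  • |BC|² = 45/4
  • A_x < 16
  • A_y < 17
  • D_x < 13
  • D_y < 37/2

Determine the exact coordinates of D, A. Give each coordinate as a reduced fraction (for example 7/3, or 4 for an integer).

1. D_x = 12  [[BC ⟂ CD ⇒ -3x+3/2y+45/4=0] ∩ [|D−(13, 37/2)|²=5]]
2. D_y = 33/2  [[BC ⟂ CD ⇒ -3x+3/2y+45/4=0] ∩ [|D−(13, 37/2)|²=5]]
   so D = (12, 33/2)
3. A_x = 15  [[AB ⟂ BC ⇒ 3x-3/2y-45/2=0] ∩ [|A−(16, 17)|²=5]]
4. A_y = 15  [[AB ⟂ BC ⇒ 3x-3/2y-45/2=0] ∩ [|A−(16, 17)|²=5]]
   so A = (15, 15)

D = (12, 33/2)
A = (15, 15)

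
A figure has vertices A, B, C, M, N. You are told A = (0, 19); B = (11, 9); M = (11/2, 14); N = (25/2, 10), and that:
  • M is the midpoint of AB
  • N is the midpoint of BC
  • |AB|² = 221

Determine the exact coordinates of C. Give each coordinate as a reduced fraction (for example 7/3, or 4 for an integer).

1. C_x = 14  [C = 2·N−B = 2·(25/2, 10)−(11, 9)]
2. C_y = 11  [C = 2·N−B = 2·(25/2, 10)−(11, 9)]
   so C = (14, 11)

C = (14, 11)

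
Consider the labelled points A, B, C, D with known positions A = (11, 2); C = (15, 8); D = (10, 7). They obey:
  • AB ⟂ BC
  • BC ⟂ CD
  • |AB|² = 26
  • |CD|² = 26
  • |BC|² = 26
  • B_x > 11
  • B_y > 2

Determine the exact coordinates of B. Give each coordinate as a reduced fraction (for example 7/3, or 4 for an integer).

1. B_x = 16  [[BC ⟂ CD ⇒ 5x+1y-83=0] ∩ [|B−(11, 2)|²=26]]
2. B_y = 3  [[BC ⟂ CD ⇒ 5x+1y-83=0] ∩ [|B−(11, 2)|²=26]]
   so B = (16, 3)

B = (16, 3)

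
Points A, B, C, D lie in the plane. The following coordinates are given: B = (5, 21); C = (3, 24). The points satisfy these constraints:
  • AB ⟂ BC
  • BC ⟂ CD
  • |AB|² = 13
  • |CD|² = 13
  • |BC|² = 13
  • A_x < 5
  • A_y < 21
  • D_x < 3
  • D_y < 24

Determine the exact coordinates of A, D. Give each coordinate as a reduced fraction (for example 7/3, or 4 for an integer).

1. A_x = 2  [[AB ⟂ BC ⇒ 2x-3y+53=0] ∩ [|A−(5, 21)|²=13]]
2. A_y = 19  [[AB ⟂ BC ⇒ 2x-3y+53=0] ∩ [|A−(5, 21)|²=13]]
   so A = (2, 19)
3. D_x = 0  [[BC ⟂ CD ⇒ -2x+3y-66=0] ∩ [|D−(3, 24)|²=13]]
4. D_y = 22  [[BC ⟂ CD ⇒ -2x+3y-66=0] ∩ [|D−(3, 24)|²=13]]
   so D = (0, 22)

A = (2, 19)
D = (0, 22)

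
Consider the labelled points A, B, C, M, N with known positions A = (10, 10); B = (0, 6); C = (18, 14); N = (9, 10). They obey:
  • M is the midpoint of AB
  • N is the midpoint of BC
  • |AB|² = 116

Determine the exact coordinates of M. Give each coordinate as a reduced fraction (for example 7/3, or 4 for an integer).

1. M_x = 5  [2·M = A+B = (10, 10)+(0, 6)]
2. M_y = 8  [2·M = A+B = (10, 10)+(0, 6)]
   so M = (5, 8)

M = (5, 8)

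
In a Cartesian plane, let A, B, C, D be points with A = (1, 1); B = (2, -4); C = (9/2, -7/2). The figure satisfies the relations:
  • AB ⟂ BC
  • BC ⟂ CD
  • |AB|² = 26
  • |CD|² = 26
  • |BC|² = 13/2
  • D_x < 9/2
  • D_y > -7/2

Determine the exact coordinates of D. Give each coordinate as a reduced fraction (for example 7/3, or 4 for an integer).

D = (7/2, 3/2)

1. D_x = 7/2  [[BC ⟂ CD ⇒ 5/2x+1/2y-19/2=0] ∩ [|D−(9/2, -7/2)|²=26]]
2. D_y = 3/2  [[BC ⟂ CD ⇒ 5/2x+1/2y-19/2=0] ∩ [|D−(9/2, -7/2)|²=26]]
   so D = (7/2, 3/2)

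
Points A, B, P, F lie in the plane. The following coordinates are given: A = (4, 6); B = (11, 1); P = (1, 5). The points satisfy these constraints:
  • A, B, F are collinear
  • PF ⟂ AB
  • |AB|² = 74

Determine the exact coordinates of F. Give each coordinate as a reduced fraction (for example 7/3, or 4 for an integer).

1. F_x = 92/37  [[A, B, F are collinear ⇒ 5x+7y-62=0] ∩ [PF ⟂ AB ⇒ 7x-5y+18=0]]
2. F_y = 262/37  [[A, B, F are collinear ⇒ 5x+7y-62=0] ∩ [PF ⟂ AB ⇒ 7x-5y+18=0]]
   so F = (92/37, 262/37)

F = (92/37, 262/37)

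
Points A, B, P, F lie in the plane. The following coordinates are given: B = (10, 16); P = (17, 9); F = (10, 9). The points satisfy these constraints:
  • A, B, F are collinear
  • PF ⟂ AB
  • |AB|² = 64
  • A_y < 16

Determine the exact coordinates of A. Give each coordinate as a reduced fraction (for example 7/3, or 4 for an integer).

A = (10, 8)

1. A_x = 10  [[A, B, F are collinear ⇒ 7x-70=0] ∩ [|A−(10, 16)|²=64]]
2. A_y = 8  [[A, B, F are collinear ⇒ 7x-70=0] ∩ [|A−(10, 16)|²=64]]
   so A = (10, 8)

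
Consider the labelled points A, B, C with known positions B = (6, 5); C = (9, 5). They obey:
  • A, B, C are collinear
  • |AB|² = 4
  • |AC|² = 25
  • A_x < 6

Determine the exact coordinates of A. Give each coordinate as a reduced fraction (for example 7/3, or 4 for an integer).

1. A_x = 4  [[A, B, C are collinear ⇒ 3y-15=0] ∩ [|A−(6, 5)|²=4]]
2. A_y = 5  [[A, B, C are collinear ⇒ 3y-15=0] ∩ [|A−(6, 5)|²=4]]
   so A = (4, 5)

A = (4, 5)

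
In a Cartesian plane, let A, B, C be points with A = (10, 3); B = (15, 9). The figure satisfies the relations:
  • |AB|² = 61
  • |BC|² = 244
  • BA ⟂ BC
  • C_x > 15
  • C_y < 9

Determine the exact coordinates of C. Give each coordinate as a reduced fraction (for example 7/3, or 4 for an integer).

C = (27, -1)

1. C_x = 27  [[BA ⟂ BC ⇒ -5x-6y+129=0] ∩ [|C−(15, 9)|²=244]]
2. C_y = -1  [[BA ⟂ BC ⇒ -5x-6y+129=0] ∩ [|C−(15, 9)|²=244]]
   so C = (27, -1)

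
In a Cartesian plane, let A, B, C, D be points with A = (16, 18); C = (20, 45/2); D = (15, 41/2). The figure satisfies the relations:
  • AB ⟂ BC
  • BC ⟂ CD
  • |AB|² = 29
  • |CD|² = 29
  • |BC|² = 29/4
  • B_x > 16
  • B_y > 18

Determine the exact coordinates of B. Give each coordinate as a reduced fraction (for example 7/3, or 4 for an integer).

B = (21, 20)

1. B_x = 21  [[BC ⟂ CD ⇒ 5x+2y-145=0] ∩ [|B−(16, 18)|²=29]]
2. B_y = 20  [[BC ⟂ CD ⇒ 5x+2y-145=0] ∩ [|B−(16, 18)|²=29]]
   so B = (21, 20)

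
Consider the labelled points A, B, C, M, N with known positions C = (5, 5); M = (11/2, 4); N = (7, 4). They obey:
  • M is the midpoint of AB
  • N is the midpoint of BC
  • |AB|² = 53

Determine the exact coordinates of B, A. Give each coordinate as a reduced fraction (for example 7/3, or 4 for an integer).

B = (9, 3)
A = (2, 5)

1. B_x = 9  [B = 2·N−C = 2·(7, 4)−(5, 5)]
2. B_y = 3  [B = 2·N−C = 2·(7, 4)−(5, 5)]
   so B = (9, 3)
3. A_x = 2  [A = 2·M−B = 2·(11/2, 4)−(9, 3)]
4. A_y = 5  [A = 2·M−B = 2·(11/2, 4)−(9, 3)]
   so A = (2, 5)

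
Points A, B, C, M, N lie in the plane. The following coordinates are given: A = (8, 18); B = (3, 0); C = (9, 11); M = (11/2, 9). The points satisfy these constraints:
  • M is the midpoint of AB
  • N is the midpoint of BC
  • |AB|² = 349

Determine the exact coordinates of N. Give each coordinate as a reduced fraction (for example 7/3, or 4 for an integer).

N = (6, 11/2)

1. N_x = 6  [2·N = B+C = (3, 0)+(9, 11)]
2. N_y = 11/2  [2·N = B+C = (3, 0)+(9, 11)]
   so N = (6, 11/2)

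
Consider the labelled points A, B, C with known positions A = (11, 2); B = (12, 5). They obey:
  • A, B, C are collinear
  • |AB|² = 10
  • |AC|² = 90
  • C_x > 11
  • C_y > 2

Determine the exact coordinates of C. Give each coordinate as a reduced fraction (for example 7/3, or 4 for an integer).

1. C_x = 14  [[A, B, C are collinear ⇒ -3x+1y+31=0] ∩ [|C−(11, 2)|²=90]]
2. C_y = 11  [[A, B, C are collinear ⇒ -3x+1y+31=0] ∩ [|C−(11, 2)|²=90]]
   so C = (14, 11)

C = (14, 11)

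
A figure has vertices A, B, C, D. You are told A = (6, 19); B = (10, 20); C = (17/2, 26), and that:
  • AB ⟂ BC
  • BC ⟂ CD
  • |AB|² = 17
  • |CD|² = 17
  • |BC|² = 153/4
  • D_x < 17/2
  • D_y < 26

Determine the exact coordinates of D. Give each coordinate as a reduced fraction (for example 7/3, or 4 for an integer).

1. D_x = 9/2  [[BC ⟂ CD ⇒ -3/2x+6y-573/4=0] ∩ [|D−(17/2, 26)|²=17]]
2. D_y = 25  [[BC ⟂ CD ⇒ -3/2x+6y-573/4=0] ∩ [|D−(17/2, 26)|²=17]]
   so D = (9/2, 25)

D = (9/2, 25)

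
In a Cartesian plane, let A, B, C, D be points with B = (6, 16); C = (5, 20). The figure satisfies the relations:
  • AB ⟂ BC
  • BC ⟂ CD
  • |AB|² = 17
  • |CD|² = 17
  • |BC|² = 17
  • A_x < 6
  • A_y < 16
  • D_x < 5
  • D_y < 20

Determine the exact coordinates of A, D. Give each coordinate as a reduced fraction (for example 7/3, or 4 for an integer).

A = (2, 15)
D = (1, 19)

1. A_x = 2  [[AB ⟂ BC ⇒ 1x-4y+58=0] ∩ [|A−(6, 16)|²=17]]
2. A_y = 15  [[AB ⟂ BC ⇒ 1x-4y+58=0] ∩ [|A−(6, 16)|²=17]]
   so A = (2, 15)
3. D_x = 1  [[BC ⟂ CD ⇒ -1x+4y-75=0] ∩ [|D−(5, 20)|²=17]]
4. D_y = 19  [[BC ⟂ CD ⇒ -1x+4y-75=0] ∩ [|D−(5, 20)|²=17]]
   so D = (1, 19)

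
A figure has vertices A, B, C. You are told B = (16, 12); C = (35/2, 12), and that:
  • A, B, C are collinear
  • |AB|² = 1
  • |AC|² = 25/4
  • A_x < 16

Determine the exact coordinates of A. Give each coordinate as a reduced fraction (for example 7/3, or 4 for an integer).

1. A_x = 15  [[A, B, C are collinear ⇒ 3/2y-18=0] ∩ [|A−(16, 12)|²=1]]
2. A_y = 12  [[A, B, C are collinear ⇒ 3/2y-18=0] ∩ [|A−(16, 12)|²=1]]
   so A = (15, 12)

A = (15, 12)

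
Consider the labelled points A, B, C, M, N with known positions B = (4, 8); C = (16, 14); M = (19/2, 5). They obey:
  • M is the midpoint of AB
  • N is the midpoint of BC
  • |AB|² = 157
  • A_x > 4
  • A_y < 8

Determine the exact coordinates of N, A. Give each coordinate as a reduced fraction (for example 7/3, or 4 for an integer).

N = (10, 11)
A = (15, 2)

1. A_x = 15  [A = 2·M−B = 2·(19/2, 5)−(4, 8)]
2. A_y = 2  [A = 2·M−B = 2·(19/2, 5)−(4, 8)]
   so A = (15, 2)
3. N_x = 10  [2·N = B+C = (4, 8)+(16, 14)]
4. N_y = 11  [2·N = B+C = (4, 8)+(16, 14)]
   so N = (10, 11)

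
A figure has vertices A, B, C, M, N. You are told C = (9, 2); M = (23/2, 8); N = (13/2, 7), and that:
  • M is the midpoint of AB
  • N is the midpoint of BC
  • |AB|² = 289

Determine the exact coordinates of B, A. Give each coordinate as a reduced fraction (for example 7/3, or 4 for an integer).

1. B_x = 4  [B = 2·N−C = 2·(13/2, 7)−(9, 2)]
2. B_y = 12  [B = 2·N−C = 2·(13/2, 7)−(9, 2)]
   so B = (4, 12)
3. A_x = 19  [A = 2·M−B = 2·(23/2, 8)−(4, 12)]
4. A_y = 4  [A = 2·M−B = 2·(23/2, 8)−(4, 12)]
   so A = (19, 4)

B = (4, 12)
A = (19, 4)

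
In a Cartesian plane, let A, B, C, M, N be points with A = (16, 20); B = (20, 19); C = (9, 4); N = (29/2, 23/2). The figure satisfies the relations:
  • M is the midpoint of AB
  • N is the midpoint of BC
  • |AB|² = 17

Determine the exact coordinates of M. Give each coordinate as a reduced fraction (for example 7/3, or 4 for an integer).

M = (18, 39/2)

1. M_x = 18  [2·M = A+B = (16, 20)+(20, 19)]
2. M_y = 39/2  [2·M = A+B = (16, 20)+(20, 19)]
   so M = (18, 39/2)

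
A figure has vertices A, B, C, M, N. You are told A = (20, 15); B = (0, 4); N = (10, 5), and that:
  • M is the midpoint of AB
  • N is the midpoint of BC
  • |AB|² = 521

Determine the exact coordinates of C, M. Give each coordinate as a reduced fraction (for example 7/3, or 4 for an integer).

1. M_x = 10  [2·M = A+B = (20, 15)+(0, 4)]
2. M_y = 19/2  [2·M = A+B = (20, 15)+(0, 4)]
   so M = (10, 19/2)
3. C_x = 20  [C = 2·N−B = 2·(10, 5)−(0, 4)]
4. C_y = 6  [C = 2·N−B = 2·(10, 5)−(0, 4)]
   so C = (20, 6)

C = (20, 6)
M = (10, 19/2)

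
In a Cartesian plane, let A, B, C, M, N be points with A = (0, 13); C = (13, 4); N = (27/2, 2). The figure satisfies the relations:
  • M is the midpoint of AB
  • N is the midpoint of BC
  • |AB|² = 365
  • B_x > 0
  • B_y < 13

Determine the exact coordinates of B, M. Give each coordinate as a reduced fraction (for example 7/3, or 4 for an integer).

1. B_x = 14  [B = 2·N−C = 2·(27/2, 2)−(13, 4)]
2. B_y = 0  [B = 2·N−C = 2·(27/2, 2)−(13, 4)]
   so B = (14, 0)
3. M_x = 7  [2·M = A+B = (0, 13)+(14, 0)]
4. M_y = 13/2  [2·M = A+B = (0, 13)+(14, 0)]
   so M = (7, 13/2)

B = (14, 0)
M = (7, 13/2)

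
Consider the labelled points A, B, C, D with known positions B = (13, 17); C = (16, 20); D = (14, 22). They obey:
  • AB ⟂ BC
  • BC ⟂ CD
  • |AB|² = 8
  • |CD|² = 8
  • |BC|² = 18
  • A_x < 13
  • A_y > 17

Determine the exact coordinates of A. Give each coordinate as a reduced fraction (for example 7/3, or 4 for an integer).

1. A_x = 11  [[AB ⟂ BC ⇒ -3x-3y+90=0] ∩ [|A−(13, 17)|²=8]]
2. A_y = 19  [[AB ⟂ BC ⇒ -3x-3y+90=0] ∩ [|A−(13, 17)|²=8]]
   so A = (11, 19)

A = (11, 19)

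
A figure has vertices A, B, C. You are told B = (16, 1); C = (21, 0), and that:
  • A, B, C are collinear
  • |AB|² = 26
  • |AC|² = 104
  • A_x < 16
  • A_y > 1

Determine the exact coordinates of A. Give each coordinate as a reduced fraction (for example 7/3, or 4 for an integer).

A = (11, 2)

1. A_x = 11  [[A, B, C are collinear ⇒ 1x+5y-21=0] ∩ [|A−(16, 1)|²=26]]
2. A_y = 2  [[A, B, C are collinear ⇒ 1x+5y-21=0] ∩ [|A−(16, 1)|²=26]]
   so A = (11, 2)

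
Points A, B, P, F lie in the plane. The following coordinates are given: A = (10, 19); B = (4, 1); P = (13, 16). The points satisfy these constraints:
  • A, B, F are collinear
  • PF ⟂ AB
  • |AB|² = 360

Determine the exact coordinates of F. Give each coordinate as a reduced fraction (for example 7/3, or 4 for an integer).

1. F_x = 47/5  [[A, B, F are collinear ⇒ 18x-6y-66=0] ∩ [PF ⟂ AB ⇒ -6x-18y+366=0]]
2. F_y = 86/5  [[A, B, F are collinear ⇒ 18x-6y-66=0] ∩ [PF ⟂ AB ⇒ -6x-18y+366=0]]
   so F = (47/5, 86/5)

F = (47/5, 86/5)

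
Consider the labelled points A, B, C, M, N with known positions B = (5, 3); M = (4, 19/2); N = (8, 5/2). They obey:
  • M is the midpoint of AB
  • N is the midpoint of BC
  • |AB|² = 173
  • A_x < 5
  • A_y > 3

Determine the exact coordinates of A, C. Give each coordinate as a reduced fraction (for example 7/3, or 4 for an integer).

1. A_x = 3  [A = 2·M−B = 2·(4, 19/2)−(5, 3)]
2. A_y = 16  [A = 2·M−B = 2·(4, 19/2)−(5, 3)]
   so A = (3, 16)
3. C_x = 11  [C = 2·N−B = 2·(8, 5/2)−(5, 3)]
4. C_y = 2  [C = 2·N−B = 2·(8, 5/2)−(5, 3)]
   so C = (11, 2)

A = (3, 16)
C = (11, 2)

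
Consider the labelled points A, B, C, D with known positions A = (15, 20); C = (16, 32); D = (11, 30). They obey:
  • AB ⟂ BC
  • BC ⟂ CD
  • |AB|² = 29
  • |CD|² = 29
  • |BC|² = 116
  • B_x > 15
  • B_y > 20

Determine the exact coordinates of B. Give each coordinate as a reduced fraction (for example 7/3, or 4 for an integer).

1. B_x = 20  [[BC ⟂ CD ⇒ 5x+2y-144=0] ∩ [|B−(15, 20)|²=29]]
2. B_y = 22  [[BC ⟂ CD ⇒ 5x+2y-144=0] ∩ [|B−(15, 20)|²=29]]
   so B = (20, 22)

B = (20, 22)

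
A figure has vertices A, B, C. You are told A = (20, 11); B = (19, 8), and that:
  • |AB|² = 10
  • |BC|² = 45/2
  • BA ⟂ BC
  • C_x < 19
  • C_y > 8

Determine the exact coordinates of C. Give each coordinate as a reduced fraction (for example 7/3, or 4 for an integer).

1. C_x = 29/2  [[BA ⟂ BC ⇒ 1x+3y-43=0] ∩ [|C−(19, 8)|²=45/2]]
2. C_y = 19/2  [[BA ⟂ BC ⇒ 1x+3y-43=0] ∩ [|C−(19, 8)|²=45/2]]
   so C = (29/2, 19/2)

C = (29/2, 19/2)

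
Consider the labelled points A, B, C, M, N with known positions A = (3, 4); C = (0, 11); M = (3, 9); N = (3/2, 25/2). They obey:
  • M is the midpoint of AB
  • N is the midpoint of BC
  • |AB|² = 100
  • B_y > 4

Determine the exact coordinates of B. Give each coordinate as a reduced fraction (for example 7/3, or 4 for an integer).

B = (3, 14)

1. B_x = 3  [B = 2·M−A = 2·(3, 9)−(3, 4)]
2. B_y = 14  [B = 2·M−A = 2·(3, 9)−(3, 4)]
   so B = (3, 14)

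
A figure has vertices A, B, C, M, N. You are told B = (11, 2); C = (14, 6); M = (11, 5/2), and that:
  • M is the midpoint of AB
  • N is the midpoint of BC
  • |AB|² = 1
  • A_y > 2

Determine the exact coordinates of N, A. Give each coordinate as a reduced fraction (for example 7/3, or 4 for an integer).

1. A_x = 11  [A = 2·M−B = 2·(11, 5/2)−(11, 2)]
2. A_y = 3  [A = 2·M−B = 2·(11, 5/2)−(11, 2)]
   so A = (11, 3)
3. N_x = 25/2  [2·N = B+C = (11, 2)+(14, 6)]
4. N_y = 4  [2·N = B+C = (11, 2)+(14, 6)]
   so N = (25/2, 4)

N = (25/2, 4)
A = (11, 3)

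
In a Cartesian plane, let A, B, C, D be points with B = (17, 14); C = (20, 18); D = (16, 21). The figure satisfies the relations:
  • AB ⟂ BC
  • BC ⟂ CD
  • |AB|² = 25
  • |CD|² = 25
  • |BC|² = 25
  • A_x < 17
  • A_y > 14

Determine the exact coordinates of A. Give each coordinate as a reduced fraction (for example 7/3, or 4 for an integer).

A = (13, 17)

1. A_x = 13  [[AB ⟂ BC ⇒ -3x-4y+107=0] ∩ [|A−(17, 14)|²=25]]
2. A_y = 17  [[AB ⟂ BC ⇒ -3x-4y+107=0] ∩ [|A−(17, 14)|²=25]]
   so A = (13, 17)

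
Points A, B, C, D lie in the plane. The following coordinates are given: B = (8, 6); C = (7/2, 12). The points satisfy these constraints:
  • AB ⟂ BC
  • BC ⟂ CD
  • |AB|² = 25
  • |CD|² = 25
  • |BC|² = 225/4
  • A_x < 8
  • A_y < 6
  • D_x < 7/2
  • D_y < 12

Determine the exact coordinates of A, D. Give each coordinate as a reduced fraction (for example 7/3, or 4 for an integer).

A = (4, 3)
D = (-1/2, 9)

1. A_x = 4  [[AB ⟂ BC ⇒ 9/2x-6y=0] ∩ [|A−(8, 6)|²=25]]
2. A_y = 3  [[AB ⟂ BC ⇒ 9/2x-6y=0] ∩ [|A−(8, 6)|²=25]]
   so A = (4, 3)
3. D_x = -1/2  [[BC ⟂ CD ⇒ -9/2x+6y-225/4=0] ∩ [|D−(7/2, 12)|²=25]]
4. D_y = 9  [[BC ⟂ CD ⇒ -9/2x+6y-225/4=0] ∩ [|D−(7/2, 12)|²=25]]
   so D = (-1/2, 9)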